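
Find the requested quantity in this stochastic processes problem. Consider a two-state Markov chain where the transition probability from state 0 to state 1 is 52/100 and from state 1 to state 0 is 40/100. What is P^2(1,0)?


Computing P^2 by matrix multiplication.
P = [[0.4800, 0.5200], [0.4000, 0.6000]]
After raising P to the power 2:
P^2(1,0) = 0.4320

0.4320


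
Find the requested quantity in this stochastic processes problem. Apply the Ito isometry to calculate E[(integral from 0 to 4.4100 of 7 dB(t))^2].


By Ito isometry: E[(int f dB)^2] = int f^2 dt
= 7^2 * 4.4100
= 49 * 4.4100 = 216.0900

216.0900


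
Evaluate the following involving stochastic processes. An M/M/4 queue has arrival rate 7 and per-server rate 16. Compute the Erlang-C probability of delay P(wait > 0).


a = lambda/mu = 0.4375
rho = a/c = 0.1094
Erlang-C formula applied:
C(c,a) = 0.0011

0.0011


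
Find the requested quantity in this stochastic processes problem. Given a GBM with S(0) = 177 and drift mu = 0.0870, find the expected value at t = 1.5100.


E[S(t)] = S(0) * exp(mu * t)
= 177 * exp(0.0870 * 1.5100)
= 177 * 1.1404
= 201.8490

201.8490


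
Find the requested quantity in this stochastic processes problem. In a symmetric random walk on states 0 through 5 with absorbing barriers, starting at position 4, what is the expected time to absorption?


For symmetric RW on 0,...,N with absorbing barriers, E(i) = i*(N-i)
E(4) = 4 * 1 = 4

4


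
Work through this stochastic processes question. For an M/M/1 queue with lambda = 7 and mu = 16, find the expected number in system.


rho = 7/16 = 0.4375
L = rho/(1-rho)
= 0.4375/0.5625
= 0.7778

0.7778


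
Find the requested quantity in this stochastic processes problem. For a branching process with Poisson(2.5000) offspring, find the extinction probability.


Since mu = 2.5000 > 1, extinction prob q < 1.
Solve s = exp(mu*(s-1)) iteratively.
q = 0.1074

0.1074


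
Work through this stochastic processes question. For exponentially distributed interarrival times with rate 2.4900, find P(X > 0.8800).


P(X > t) = exp(-lambda * t)
= exp(-2.4900 * 0.8800)
= exp(-2.1912) = 0.1118

0.1118


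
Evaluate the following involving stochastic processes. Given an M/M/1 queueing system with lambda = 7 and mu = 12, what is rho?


rho = lambda/mu
= 7/12
= 0.5833

0.5833


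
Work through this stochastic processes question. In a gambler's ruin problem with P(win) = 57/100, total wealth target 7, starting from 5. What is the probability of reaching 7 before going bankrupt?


Gambler's ruin formula:
r = q/p = 0.4300/0.5700 = 0.7544
P(win) = (1 - r^i)/(1 - r^N)
= (1 - 0.7544^5)/(1 - 0.7544^7)
= 0.8777

0.8777


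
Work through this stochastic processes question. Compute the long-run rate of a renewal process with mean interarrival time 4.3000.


Long-run renewal rate = 1/E(X)
= 1/4.3000
= 0.2326

0.2326


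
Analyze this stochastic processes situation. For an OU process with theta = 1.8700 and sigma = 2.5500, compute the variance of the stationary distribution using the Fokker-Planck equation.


Stationary variance = sigma^2 / (2*theta)
= 2.5500^2 / (2*1.8700)
= 6.5025 / 3.7400
= 1.7386

1.7386


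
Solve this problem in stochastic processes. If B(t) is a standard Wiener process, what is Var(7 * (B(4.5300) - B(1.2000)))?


Var(alpha*(B(t)-B(s))) = alpha^2 * (t-s)
= 7^2 * (4.5300 - 1.2000)
= 49 * 3.3300
= 163.1700

163.1700


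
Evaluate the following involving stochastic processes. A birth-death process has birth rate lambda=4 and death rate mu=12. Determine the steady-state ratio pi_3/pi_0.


For birth-death process, pi_n/pi_0 = (lambda/mu)^n
= (4/12)^3
= 0.0370

0.0370


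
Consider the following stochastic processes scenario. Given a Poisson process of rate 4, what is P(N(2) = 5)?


P(N(t)=k) = (lambda*t)^k * exp(-lambda*t) / k!
lambda*t = 8
= 8^5 * exp(-8) / 5!
= 32768 * 3.3546e-04 / 120
= 0.0916

0.0916


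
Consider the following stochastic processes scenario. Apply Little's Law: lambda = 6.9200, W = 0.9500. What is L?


Little's Law: L = lambda * W
= 6.9200 * 0.9500
= 6.5740

6.5740


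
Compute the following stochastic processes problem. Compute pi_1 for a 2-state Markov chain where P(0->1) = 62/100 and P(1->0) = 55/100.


Stationary distribution: pi_0 = p10/(p01+p10), pi_1 = p01/(p01+p10)
p01 = 0.6200, p10 = 0.5500
pi_1 = 0.5299

0.5299


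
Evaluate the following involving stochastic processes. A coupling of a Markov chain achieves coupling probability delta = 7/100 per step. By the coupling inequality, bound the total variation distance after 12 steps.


TV distance bound <= (1-delta)^n
= (1 - 0.0700)^12
= 0.9300^12
= 0.4186

0.4186


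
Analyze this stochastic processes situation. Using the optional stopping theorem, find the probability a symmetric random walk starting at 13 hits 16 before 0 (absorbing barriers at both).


By optional stopping theorem: E(M at tau) = M(0) = 13
P(hit 16)*16 + P(hit 0)*0 = 13
P(hit 16) = (13 - 0)/(16 - 0) = 13/16 = 0.8125

0.8125


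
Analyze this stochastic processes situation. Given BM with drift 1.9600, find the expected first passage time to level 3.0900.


Expected first passage time = a/mu
= 3.0900/1.9600
= 1.5765

1.5765


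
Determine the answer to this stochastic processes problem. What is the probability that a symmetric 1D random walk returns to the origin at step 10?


P(S(10) = 0) = C(10,5) / 4^5
= 252 / 1024
= 0.2461

0.2461


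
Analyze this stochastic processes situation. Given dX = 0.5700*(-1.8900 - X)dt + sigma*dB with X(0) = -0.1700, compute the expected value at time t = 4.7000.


E[X(t)] = mu + (X(0) - mu)*exp(-theta*t)
= -1.8900 + (-0.1700 - -1.8900)*exp(-0.5700*4.7000)
= -1.8900 + 1.7200 * 0.0686
= -1.7720

-1.7720


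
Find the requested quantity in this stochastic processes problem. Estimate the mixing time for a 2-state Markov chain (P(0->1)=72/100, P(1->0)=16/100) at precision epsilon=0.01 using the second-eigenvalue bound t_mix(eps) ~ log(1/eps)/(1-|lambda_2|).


lambda_2 = |1 - p01 - p10| = |1 - 0.7200 - 0.1600| = 0.1200
t_mix ~ log(1/eps)/(1 - |lambda_2|)
= log(100)/(1 - 0.1200) = 4.6052/0.8800
= 5.2331

5.2331


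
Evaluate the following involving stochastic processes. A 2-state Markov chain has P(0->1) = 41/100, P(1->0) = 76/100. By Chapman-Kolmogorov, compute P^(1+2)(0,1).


P^3 = P^1 * P^2
Computing via matrix multiplication of the transition matrix.
Entry (0,1) of P^3 = 0.3521

0.3521


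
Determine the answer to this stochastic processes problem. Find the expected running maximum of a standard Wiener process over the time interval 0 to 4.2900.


E(max B(s)) = sqrt(2t/pi)
= sqrt(2*4.2900/pi)
= sqrt(2.7311)
= 1.6526

1.6526


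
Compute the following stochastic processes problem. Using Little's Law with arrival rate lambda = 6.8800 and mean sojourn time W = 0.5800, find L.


Little's Law: L = lambda * W
= 6.8800 * 0.5800
= 3.9904

3.9904


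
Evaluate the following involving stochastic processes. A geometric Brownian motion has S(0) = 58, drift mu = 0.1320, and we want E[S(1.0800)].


E[S(t)] = S(0) * exp(mu * t)
= 58 * exp(0.1320 * 1.0800)
= 58 * 1.1532
= 66.8869

66.8869


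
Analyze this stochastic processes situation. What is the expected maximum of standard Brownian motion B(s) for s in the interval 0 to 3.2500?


E(max B(s)) = sqrt(2t/pi)
= sqrt(2*3.2500/pi)
= sqrt(2.0690)
= 1.4384

1.4384


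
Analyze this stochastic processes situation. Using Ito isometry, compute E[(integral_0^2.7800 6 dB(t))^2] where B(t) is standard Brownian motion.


By Ito isometry: E[(int f dB)^2] = int f^2 dt
= 6^2 * 2.7800
= 36 * 2.7800 = 100.0800

100.0800


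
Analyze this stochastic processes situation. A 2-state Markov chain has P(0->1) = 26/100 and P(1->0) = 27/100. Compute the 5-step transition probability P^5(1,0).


Computing P^5 by matrix multiplication.
P = [[0.7400, 0.2600], [0.2700, 0.7300]]
After raising P to the power 5:
P^5(1,0) = 0.4978

0.4978


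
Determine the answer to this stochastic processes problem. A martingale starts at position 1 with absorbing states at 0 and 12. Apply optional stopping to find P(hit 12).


By optional stopping theorem: E(M at tau) = M(0) = 1
P(hit 12)*12 + P(hit 0)*0 = 1
P(hit 12) = (1 - 0)/(12 - 0) = 1/12 = 0.0833

0.0833


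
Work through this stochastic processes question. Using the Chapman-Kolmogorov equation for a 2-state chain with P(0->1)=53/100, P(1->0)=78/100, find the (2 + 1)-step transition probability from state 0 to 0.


P^3 = P^2 * P^1
Computing via matrix multiplication of the transition matrix.
Entry (0,0) of P^3 = 0.5834

0.5834


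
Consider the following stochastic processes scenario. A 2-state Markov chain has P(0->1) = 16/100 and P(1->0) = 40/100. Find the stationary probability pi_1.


Stationary distribution: pi_0 = p10/(p01+p10), pi_1 = p01/(p01+p10)
p01 = 0.1600, p10 = 0.4000
pi_1 = 0.2857

0.2857


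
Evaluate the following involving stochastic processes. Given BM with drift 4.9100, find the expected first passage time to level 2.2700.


Expected first passage time = a/mu
= 2.2700/4.9100
= 0.4623

0.4623


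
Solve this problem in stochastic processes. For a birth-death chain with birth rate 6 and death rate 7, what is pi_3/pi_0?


For birth-death process, pi_n/pi_0 = (lambda/mu)^n
= (6/7)^3
= 0.6297

0.6297


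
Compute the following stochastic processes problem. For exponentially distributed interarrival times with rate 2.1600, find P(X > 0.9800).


P(X > t) = exp(-lambda * t)
= exp(-2.1600 * 0.9800)
= exp(-2.1168) = 0.1204

0.1204


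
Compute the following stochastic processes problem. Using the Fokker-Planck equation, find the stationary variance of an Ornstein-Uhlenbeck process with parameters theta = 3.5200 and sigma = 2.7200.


Stationary variance = sigma^2 / (2*theta)
= 2.7200^2 / (2*3.5200)
= 7.3984 / 7.0400
= 1.0509

1.0509


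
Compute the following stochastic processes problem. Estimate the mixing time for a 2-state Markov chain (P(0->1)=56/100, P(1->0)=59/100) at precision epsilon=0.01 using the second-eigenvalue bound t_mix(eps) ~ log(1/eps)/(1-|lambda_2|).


lambda_2 = |1 - p01 - p10| = |1 - 0.5600 - 0.5900| = 0.1500
t_mix ~ log(1/eps)/(1 - |lambda_2|)
= log(100)/(1 - 0.1500) = 4.6052/0.8500
= 5.4178

5.4178


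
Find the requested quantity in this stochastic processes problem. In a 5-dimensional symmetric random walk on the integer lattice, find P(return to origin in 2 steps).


P(return in 2 steps) = P(reverse first step) = 1/(2d)
= 1/10
= 0.1000

0.1000


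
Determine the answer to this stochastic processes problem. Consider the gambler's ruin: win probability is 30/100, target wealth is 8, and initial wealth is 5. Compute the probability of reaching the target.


Gambler's ruin formula:
r = q/p = 0.7000/0.3000 = 2.3333
P(win) = (1 - r^i)/(1 - r^N)
= (1 - 2.3333^5)/(1 - 2.3333^8)
= 0.0777

0.0777


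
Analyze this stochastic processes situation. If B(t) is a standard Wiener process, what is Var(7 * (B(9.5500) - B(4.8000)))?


Var(alpha*(B(t)-B(s))) = alpha^2 * (t-s)
= 7^2 * (9.5500 - 4.8000)
= 49 * 4.7500
= 232.7500

232.7500


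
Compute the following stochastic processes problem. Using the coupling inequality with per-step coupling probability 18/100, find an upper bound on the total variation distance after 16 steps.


TV distance bound <= (1-delta)^n
= (1 - 0.1800)^16
= 0.8200^16
= 0.0418

0.0418


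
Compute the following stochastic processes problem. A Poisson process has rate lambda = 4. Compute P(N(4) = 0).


P(N(t)=k) = (lambda*t)^k * exp(-lambda*t) / k!
lambda*t = 16
= 16^0 * exp(-16) / 0!
= 1 * 1.1254e-07 / 1
= 1.1254e-07

1.1254e-07


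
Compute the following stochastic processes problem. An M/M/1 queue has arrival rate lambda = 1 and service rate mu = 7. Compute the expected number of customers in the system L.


rho = 1/7 = 0.1429
L = rho/(1-rho)
= 0.1429/0.8571
= 0.1667

0.1667


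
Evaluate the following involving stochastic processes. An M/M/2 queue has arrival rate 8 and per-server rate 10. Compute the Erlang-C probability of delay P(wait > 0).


a = lambda/mu = 0.8000
rho = a/c = 0.4000
Erlang-C formula applied:
C(c,a) = 0.2286

0.2286


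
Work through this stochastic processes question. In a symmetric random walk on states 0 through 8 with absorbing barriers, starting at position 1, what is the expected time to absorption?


For symmetric RW on 0,...,N with absorbing barriers, E(i) = i*(N-i)
E(1) = 1 * 7 = 7

7


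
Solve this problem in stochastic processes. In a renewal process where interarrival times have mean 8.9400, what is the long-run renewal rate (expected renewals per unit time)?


Long-run renewal rate = 1/E(X)
= 1/8.9400
= 0.1119

0.1119


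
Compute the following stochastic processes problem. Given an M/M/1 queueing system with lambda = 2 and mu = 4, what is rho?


rho = lambda/mu
= 2/4
= 0.5000

0.5000


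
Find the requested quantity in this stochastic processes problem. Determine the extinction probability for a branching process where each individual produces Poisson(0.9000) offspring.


Since mu = 0.9000 <= 1, extinction probability = 1.

1.0000


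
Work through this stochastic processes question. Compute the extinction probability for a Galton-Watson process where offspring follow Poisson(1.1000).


Since mu = 1.1000 > 1, extinction prob q < 1.
Solve s = exp(mu*(s-1)) iteratively.
q = 0.8239

0.8239


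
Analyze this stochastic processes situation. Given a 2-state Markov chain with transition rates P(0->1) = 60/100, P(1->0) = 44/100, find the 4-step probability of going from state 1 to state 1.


Computing P^4 by matrix multiplication.
P = [[0.4000, 0.6000], [0.4400, 0.5600]]
After raising P to the power 4:
P^4(1,1) = 0.5769

0.5769


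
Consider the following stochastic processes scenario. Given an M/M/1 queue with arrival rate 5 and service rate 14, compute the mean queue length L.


rho = 5/14 = 0.3571
L = rho/(1-rho)
= 0.3571/0.6429
= 0.5556

0.5556


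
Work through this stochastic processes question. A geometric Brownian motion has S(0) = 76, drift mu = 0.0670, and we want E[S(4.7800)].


E[S(t)] = S(0) * exp(mu * t)
= 76 * exp(0.0670 * 4.7800)
= 76 * 1.3775
= 104.6889

104.6889


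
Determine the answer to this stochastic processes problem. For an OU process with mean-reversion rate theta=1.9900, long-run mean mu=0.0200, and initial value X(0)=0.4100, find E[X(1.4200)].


E[X(t)] = mu + (X(0) - mu)*exp(-theta*t)
= 0.0200 + (0.4100 - 0.0200)*exp(-1.9900*1.4200)
= 0.0200 + 0.3900 * 0.0593
= 0.0431

0.0431


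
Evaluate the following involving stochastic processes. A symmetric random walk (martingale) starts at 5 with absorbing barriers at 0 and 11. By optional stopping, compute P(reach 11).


By optional stopping theorem: E(M at tau) = M(0) = 5
P(hit 11)*11 + P(hit 0)*0 = 5
P(hit 11) = (5 - 0)/(11 - 0) = 5/11 = 0.4545

0.4545


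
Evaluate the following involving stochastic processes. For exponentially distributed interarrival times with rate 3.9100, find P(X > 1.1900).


P(X > t) = exp(-lambda * t)
= exp(-3.9100 * 1.1900)
= exp(-4.6529) = 0.0095

0.0095


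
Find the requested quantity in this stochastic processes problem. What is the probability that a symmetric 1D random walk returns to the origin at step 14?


P(S(14) = 0) = C(14,7) / 4^7
= 3432 / 16384
= 0.2095

0.2095


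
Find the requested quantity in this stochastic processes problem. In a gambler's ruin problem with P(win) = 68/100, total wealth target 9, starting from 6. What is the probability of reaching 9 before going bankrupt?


Gambler's ruin formula:
r = q/p = 0.3200/0.6800 = 0.4706
P(win) = (1 - r^i)/(1 - r^N)
= (1 - 0.4706^6)/(1 - 0.4706^9)
= 0.9903

0.9903


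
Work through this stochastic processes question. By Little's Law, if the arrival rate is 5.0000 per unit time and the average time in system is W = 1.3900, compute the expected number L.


Little's Law: L = lambda * W
= 5.0000 * 1.3900
= 6.9500

6.9500


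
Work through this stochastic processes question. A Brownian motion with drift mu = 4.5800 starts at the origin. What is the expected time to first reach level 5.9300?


Expected first passage time = a/mu
= 5.9300/4.5800
= 1.2948

1.2948


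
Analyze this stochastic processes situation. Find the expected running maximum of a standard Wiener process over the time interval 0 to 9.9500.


E(max B(s)) = sqrt(2t/pi)
= sqrt(2*9.9500/pi)
= sqrt(6.3344)
= 2.5168

2.5168


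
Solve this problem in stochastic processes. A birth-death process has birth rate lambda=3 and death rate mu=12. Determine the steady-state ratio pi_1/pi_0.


For birth-death process, pi_n/pi_0 = (lambda/mu)^n
= (3/12)^1
= 0.2500

0.2500


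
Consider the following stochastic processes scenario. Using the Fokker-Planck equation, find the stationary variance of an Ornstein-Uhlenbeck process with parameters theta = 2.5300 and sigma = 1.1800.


Stationary variance = sigma^2 / (2*theta)
= 1.1800^2 / (2*2.5300)
= 1.3924 / 5.0600
= 0.2752

0.2752


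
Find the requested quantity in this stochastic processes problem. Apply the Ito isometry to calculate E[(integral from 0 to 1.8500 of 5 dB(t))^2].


By Ito isometry: E[(int f dB)^2] = int f^2 dt
= 5^2 * 1.8500
= 25 * 1.8500 = 46.2500

46.2500


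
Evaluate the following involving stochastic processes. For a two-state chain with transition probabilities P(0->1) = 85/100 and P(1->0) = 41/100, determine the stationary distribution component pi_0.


Stationary distribution: pi_0 = p10/(p01+p10), pi_1 = p01/(p01+p10)
p01 = 0.8500, p10 = 0.4100
pi_0 = 0.3254

0.3254


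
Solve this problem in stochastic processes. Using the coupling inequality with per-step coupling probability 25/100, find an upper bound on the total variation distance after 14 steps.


TV distance bound <= (1-delta)^n
= (1 - 0.2500)^14
= 0.7500^14
= 0.0178

0.0178


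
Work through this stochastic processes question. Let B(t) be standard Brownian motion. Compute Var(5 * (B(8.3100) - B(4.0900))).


Var(alpha*(B(t)-B(s))) = alpha^2 * (t-s)
= 5^2 * (8.3100 - 4.0900)
= 25 * 4.2200
= 105.5000

105.5000


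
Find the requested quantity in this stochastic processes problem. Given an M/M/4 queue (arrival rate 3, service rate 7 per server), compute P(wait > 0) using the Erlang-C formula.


a = lambda/mu = 0.4286
rho = a/c = 0.1071
Erlang-C formula applied:
C(c,a) = 0.0010

0.0010


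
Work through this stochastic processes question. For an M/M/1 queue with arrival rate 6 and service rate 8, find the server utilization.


rho = lambda/mu
= 6/8
= 0.7500

0.7500


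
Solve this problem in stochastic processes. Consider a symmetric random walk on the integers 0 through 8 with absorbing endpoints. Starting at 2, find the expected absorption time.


For symmetric RW on 0,...,N with absorbing barriers, E(i) = i*(N-i)
E(2) = 2 * 6 = 12

12


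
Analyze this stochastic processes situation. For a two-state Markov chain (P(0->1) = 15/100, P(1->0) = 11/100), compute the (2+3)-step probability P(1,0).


P^5 = P^2 * P^3
Computing via matrix multiplication of the transition matrix.
Entry (1,0) of P^5 = 0.3292

0.3292


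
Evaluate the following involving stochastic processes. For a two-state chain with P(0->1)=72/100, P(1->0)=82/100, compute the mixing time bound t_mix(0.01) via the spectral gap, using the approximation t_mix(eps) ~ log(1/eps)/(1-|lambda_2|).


lambda_2 = |1 - p01 - p10| = |1 - 0.7200 - 0.8200| = 0.5400
t_mix ~ log(1/eps)/(1 - |lambda_2|)
= log(100)/(1 - 0.5400) = 4.6052/0.4600
= 10.0112

10.0112


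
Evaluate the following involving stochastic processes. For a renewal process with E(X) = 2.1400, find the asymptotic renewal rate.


Long-run renewal rate = 1/E(X)
= 1/2.1400
= 0.4673

0.4673


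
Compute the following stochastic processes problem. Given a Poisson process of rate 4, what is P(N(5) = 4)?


P(N(t)=k) = (lambda*t)^k * exp(-lambda*t) / k!
lambda*t = 20
= 20^4 * exp(-20) / 4!
= 160000 * 2.0612e-09 / 24
= 1.3741e-05

1.3741e-05


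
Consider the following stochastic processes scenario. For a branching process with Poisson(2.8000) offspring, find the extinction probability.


Since mu = 2.8000 > 1, extinction prob q < 1.
Solve s = exp(mu*(s-1)) iteratively.
q = 0.0750

0.0750


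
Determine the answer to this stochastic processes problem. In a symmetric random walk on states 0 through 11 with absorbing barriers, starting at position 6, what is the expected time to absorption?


For symmetric RW on 0,...,N with absorbing barriers, E(i) = i*(N-i)
E(6) = 6 * 5 = 30

30


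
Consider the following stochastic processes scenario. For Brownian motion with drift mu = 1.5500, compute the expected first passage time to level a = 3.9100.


Expected first passage time = a/mu
= 3.9100/1.5500
= 2.5226

2.5226


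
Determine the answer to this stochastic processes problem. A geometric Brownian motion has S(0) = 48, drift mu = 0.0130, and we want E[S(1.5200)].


E[S(t)] = S(0) * exp(mu * t)
= 48 * exp(0.0130 * 1.5200)
= 48 * 1.0200
= 48.9579

48.9579


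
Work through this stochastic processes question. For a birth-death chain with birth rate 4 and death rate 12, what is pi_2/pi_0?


For birth-death process, pi_n/pi_0 = (lambda/mu)^n
= (4/12)^2
= 0.1111

0.1111


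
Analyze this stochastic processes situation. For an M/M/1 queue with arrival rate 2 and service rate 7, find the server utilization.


rho = lambda/mu
= 2/7
= 0.2857

0.2857


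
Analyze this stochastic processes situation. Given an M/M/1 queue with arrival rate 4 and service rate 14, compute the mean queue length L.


rho = 4/14 = 0.2857
L = rho/(1-rho)
= 0.2857/0.7143
= 0.4000

0.4000


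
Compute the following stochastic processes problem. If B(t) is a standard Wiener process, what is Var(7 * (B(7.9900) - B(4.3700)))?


Var(alpha*(B(t)-B(s))) = alpha^2 * (t-s)
= 7^2 * (7.9900 - 4.3700)
= 49 * 3.6200
= 177.3800

177.3800


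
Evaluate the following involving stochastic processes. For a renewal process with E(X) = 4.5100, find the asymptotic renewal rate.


Long-run renewal rate = 1/E(X)
= 1/4.5100
= 0.2217

0.2217


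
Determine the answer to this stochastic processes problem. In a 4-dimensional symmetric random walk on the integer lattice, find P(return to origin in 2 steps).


P(return in 2 steps) = P(reverse first step) = 1/(2d)
= 1/8
= 0.1250

0.1250


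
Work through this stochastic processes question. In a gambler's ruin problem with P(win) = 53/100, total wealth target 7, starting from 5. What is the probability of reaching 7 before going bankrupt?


Gambler's ruin formula:
r = q/p = 0.4700/0.5300 = 0.8868
P(win) = (1 - r^i)/(1 - r^N)
= (1 - 0.8868^5)/(1 - 0.8868^7)
= 0.7940

0.7940


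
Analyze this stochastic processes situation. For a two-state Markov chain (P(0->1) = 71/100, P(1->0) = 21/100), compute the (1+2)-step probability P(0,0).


P^3 = P^1 * P^2
Computing via matrix multiplication of the transition matrix.
Entry (0,0) of P^3 = 0.2287

0.2287


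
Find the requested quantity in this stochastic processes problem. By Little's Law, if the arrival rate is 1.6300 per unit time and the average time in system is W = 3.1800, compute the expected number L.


Little's Law: L = lambda * W
= 1.6300 * 3.1800
= 5.1834

5.1834


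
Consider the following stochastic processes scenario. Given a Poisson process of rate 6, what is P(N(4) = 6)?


P(N(t)=k) = (lambda*t)^k * exp(-lambda*t) / k!
lambda*t = 24
= 24^6 * exp(-24) / 6!
= 191102976 * 3.7751e-11 / 720
= 1.0020e-05

1.0020e-05


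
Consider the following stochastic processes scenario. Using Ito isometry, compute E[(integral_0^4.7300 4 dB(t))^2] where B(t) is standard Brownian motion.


By Ito isometry: E[(int f dB)^2] = int f^2 dt
= 4^2 * 4.7300
= 16 * 4.7300 = 75.6800

75.6800


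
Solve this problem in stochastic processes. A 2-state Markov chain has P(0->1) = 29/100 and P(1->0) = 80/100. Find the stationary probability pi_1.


Stationary distribution: pi_0 = p10/(p01+p10), pi_1 = p01/(p01+p10)
p01 = 0.2900, p10 = 0.8000
pi_1 = 0.2661

0.2661


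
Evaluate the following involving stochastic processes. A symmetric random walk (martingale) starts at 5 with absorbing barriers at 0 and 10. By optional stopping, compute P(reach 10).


By optional stopping theorem: E(M at tau) = M(0) = 5
P(hit 10)*10 + P(hit 0)*0 = 5
P(hit 10) = (5 - 0)/(10 - 0) = 1/2 = 0.5000

0.5000


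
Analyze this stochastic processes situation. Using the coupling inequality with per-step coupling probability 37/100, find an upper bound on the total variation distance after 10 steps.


TV distance bound <= (1-delta)^n
= (1 - 0.3700)^10
= 0.6300^10
= 0.0098

0.0098


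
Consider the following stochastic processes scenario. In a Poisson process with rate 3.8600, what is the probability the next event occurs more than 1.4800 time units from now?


P(X > t) = exp(-lambda * t)
= exp(-3.8600 * 1.4800)
= exp(-5.7128) = 0.0033

0.0033


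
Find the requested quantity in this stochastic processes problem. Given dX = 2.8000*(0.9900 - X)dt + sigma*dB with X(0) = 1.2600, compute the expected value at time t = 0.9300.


E[X(t)] = mu + (X(0) - mu)*exp(-theta*t)
= 0.9900 + (1.2600 - 0.9900)*exp(-2.8000*0.9300)
= 0.9900 + 0.2700 * 0.0740
= 1.0100

1.0100


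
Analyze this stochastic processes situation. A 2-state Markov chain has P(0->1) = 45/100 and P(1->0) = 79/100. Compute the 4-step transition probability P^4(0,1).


Computing P^4 by matrix multiplication.
P = [[0.5500, 0.4500], [0.7900, 0.2100]]
After raising P to the power 4:
P^4(0,1) = 0.3617

0.3617


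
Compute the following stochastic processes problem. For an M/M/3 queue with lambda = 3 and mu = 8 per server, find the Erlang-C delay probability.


a = lambda/mu = 0.3750
rho = a/c = 0.1250
Erlang-C formula applied:
C(c,a) = 0.0069

0.0069


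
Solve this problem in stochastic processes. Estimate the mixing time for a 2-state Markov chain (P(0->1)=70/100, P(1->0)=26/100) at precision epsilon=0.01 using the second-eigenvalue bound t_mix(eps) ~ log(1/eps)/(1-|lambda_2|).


lambda_2 = |1 - p01 - p10| = |1 - 0.7000 - 0.2600| = 0.0400
t_mix ~ log(1/eps)/(1 - |lambda_2|)
= log(100)/(1 - 0.0400) = 4.6052/0.9600
= 4.7971

4.7971


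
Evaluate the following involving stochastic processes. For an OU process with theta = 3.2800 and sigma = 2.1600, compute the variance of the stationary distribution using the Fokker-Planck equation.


Stationary variance = sigma^2 / (2*theta)
= 2.1600^2 / (2*3.2800)
= 4.6656 / 6.5600
= 0.7112

0.7112


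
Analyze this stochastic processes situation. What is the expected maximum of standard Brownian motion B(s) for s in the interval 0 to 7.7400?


E(max B(s)) = sqrt(2t/pi)
= sqrt(2*7.7400/pi)
= sqrt(4.9274)
= 2.2198

2.2198


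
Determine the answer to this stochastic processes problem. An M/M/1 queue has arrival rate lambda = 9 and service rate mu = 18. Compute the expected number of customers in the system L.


rho = 9/18 = 0.5000
L = rho/(1-rho)
= 0.5000/0.5000
= 1.0000

1.0000


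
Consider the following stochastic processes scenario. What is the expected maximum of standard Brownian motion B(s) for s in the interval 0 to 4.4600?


E(max B(s)) = sqrt(2t/pi)
= sqrt(2*4.4600/pi)
= sqrt(2.8393)
= 1.6850

1.6850


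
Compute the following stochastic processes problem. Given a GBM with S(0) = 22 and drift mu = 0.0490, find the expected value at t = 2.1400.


E[S(t)] = S(0) * exp(mu * t)
= 22 * exp(0.0490 * 2.1400)
= 22 * 1.1106
= 24.4322

24.4322


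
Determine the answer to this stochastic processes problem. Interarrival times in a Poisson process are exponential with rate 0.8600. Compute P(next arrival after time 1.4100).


P(X > t) = exp(-lambda * t)
= exp(-0.8600 * 1.4100)
= exp(-1.2126) = 0.2974

0.2974


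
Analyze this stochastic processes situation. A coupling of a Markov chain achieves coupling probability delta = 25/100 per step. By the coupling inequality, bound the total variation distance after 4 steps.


TV distance bound <= (1-delta)^n
= (1 - 0.2500)^4
= 0.7500^4
= 0.3164

0.3164


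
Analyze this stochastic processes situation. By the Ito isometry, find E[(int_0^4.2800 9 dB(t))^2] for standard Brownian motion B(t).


By Ito isometry: E[(int f dB)^2] = int f^2 dt
= 9^2 * 4.2800
= 81 * 4.2800 = 346.6800

346.6800


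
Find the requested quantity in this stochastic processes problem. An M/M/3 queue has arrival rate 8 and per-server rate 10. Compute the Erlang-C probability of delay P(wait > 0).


a = lambda/mu = 0.8000
rho = a/c = 0.2667
Erlang-C formula applied:
C(c,a) = 0.0520

0.0520


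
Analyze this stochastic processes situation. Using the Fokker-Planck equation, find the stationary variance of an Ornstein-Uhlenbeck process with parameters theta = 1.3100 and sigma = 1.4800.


Stationary variance = sigma^2 / (2*theta)
= 1.4800^2 / (2*1.3100)
= 2.1904 / 2.6200
= 0.8360

0.8360


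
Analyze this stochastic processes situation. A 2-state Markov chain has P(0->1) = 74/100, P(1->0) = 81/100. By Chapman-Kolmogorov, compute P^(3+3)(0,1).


P^6 = P^3 * P^3
Computing via matrix multiplication of the transition matrix.
Entry (0,1) of P^6 = 0.4642

0.4642


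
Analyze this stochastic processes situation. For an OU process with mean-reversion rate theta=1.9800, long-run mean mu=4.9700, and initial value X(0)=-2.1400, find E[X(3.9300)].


E[X(t)] = mu + (X(0) - mu)*exp(-theta*t)
= 4.9700 + (-2.1400 - 4.9700)*exp(-1.9800*3.9300)
= 4.9700 + -7.1100 * 4.1743e-04
= 4.9670

4.9670


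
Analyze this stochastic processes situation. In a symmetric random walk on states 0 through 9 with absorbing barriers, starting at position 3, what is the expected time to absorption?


For symmetric RW on 0,...,N with absorbing barriers, E(i) = i*(N-i)
E(3) = 3 * 6 = 18

18


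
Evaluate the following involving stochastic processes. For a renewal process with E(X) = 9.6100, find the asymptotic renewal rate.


Long-run renewal rate = 1/E(X)
= 1/9.6100
= 0.1041

0.1041


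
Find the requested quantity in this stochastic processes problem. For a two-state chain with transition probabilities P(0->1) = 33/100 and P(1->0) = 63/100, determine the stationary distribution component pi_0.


Stationary distribution: pi_0 = p10/(p01+p10), pi_1 = p01/(p01+p10)
p01 = 0.3300, p10 = 0.6300
pi_0 = 0.6562

0.6562


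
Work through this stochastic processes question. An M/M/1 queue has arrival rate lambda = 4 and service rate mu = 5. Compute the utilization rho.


rho = lambda/mu
= 4/5
= 0.8000

0.8000


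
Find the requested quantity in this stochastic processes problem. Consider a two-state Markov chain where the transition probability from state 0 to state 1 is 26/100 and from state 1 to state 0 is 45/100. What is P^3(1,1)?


Computing P^3 by matrix multiplication.
P = [[0.7400, 0.2600], [0.4500, 0.5500]]
After raising P to the power 3:
P^3(1,1) = 0.3817

0.3817


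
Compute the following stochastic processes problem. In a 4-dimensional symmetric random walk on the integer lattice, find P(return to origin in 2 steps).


P(return in 2 steps) = P(reverse first step) = 1/(2d)
= 1/8
= 0.1250

0.1250


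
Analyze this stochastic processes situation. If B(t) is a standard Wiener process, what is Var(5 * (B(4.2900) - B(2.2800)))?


Var(alpha*(B(t)-B(s))) = alpha^2 * (t-s)
= 5^2 * (4.2900 - 2.2800)
= 25 * 2.0100
= 50.2500

50.2500


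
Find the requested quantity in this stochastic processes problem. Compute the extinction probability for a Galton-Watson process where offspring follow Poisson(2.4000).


Since mu = 2.4000 > 1, extinction prob q < 1.
Solve s = exp(mu*(s-1)) iteratively.
q = 0.1214

0.1214


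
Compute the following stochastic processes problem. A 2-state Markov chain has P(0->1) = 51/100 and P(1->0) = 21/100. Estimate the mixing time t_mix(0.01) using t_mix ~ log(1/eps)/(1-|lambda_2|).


lambda_2 = |1 - p01 - p10| = |1 - 0.5100 - 0.2100| = 0.2800
t_mix ~ log(1/eps)/(1 - |lambda_2|)
= log(100)/(1 - 0.2800) = 4.6052/0.7200
= 6.3961

6.3961


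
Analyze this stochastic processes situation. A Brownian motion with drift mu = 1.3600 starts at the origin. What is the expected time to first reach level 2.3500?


Expected first passage time = a/mu
= 2.3500/1.3600
= 1.7279

1.7279


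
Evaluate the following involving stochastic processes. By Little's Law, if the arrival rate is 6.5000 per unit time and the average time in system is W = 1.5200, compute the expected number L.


Little's Law: L = lambda * W
= 6.5000 * 1.5200
= 9.8800

9.8800


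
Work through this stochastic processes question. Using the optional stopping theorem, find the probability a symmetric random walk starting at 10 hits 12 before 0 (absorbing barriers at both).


By optional stopping theorem: E(M at tau) = M(0) = 10
P(hit 12)*12 + P(hit 0)*0 = 10
P(hit 12) = (10 - 0)/(12 - 0) = 5/6 = 0.8333

0.8333


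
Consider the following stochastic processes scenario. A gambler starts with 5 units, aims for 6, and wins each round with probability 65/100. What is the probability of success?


Gambler's ruin formula:
r = q/p = 0.3500/0.6500 = 0.5385
P(win) = (1 - r^i)/(1 - r^N)
= (1 - 0.5385^5)/(1 - 0.5385^6)
= 0.9786

0.9786


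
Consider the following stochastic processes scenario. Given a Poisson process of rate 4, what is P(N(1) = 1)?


P(N(t)=k) = (lambda*t)^k * exp(-lambda*t) / k!
lambda*t = 4
= 4^1 * exp(-4) / 1!
= 4 * 0.0183 / 1
= 0.0733

0.0733


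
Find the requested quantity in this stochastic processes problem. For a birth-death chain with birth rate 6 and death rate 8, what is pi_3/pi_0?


For birth-death process, pi_n/pi_0 = (lambda/mu)^n
= (6/8)^3
= 0.4219

0.4219


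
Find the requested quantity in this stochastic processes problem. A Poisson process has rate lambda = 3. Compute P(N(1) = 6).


P(N(t)=k) = (lambda*t)^k * exp(-lambda*t) / k!
lambda*t = 3
= 3^6 * exp(-3) / 6!
= 729 * 0.0498 / 720
= 0.0504

0.0504


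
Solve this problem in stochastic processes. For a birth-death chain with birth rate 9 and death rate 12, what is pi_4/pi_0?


For birth-death process, pi_n/pi_0 = (lambda/mu)^n
= (9/12)^4
= 0.3164

0.3164


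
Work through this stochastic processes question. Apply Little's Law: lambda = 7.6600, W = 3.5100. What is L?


Little's Law: L = lambda * W
= 7.6600 * 3.5100
= 26.8866

26.8866


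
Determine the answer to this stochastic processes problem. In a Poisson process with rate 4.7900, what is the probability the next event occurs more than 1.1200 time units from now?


P(X > t) = exp(-lambda * t)
= exp(-4.7900 * 1.1200)
= exp(-5.3648) = 0.0047

0.0047


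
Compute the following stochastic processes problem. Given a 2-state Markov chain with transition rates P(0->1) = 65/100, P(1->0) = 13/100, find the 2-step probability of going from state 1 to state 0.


Computing P^2 by matrix multiplication.
P = [[0.3500, 0.6500], [0.1300, 0.8700]]
After raising P to the power 2:
P^2(1,0) = 0.1586

0.1586


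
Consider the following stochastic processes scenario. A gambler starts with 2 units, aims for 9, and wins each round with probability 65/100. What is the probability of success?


Gambler's ruin formula:
r = q/p = 0.3500/0.6500 = 0.5385
P(win) = (1 - r^i)/(1 - r^N)
= (1 - 0.5385^2)/(1 - 0.5385^9)
= 0.7128

0.7128


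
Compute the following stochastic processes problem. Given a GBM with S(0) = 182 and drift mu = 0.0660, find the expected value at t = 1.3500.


E[S(t)] = S(0) * exp(mu * t)
= 182 * exp(0.0660 * 1.3500)
= 182 * 1.0932
= 198.9606

198.9606


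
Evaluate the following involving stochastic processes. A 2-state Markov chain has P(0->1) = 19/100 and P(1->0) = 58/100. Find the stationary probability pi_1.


Stationary distribution: pi_0 = p10/(p01+p10), pi_1 = p01/(p01+p10)
p01 = 0.1900, p10 = 0.5800
pi_1 = 0.2468

0.2468


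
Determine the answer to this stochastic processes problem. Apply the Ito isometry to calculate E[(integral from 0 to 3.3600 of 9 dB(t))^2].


By Ito isometry: E[(int f dB)^2] = int f^2 dt
= 9^2 * 3.3600
= 81 * 3.3600 = 272.1600

272.1600


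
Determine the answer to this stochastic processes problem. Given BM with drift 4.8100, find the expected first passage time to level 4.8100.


Expected first passage time = a/mu
= 4.8100/4.8100
= 1.0000

1.0000


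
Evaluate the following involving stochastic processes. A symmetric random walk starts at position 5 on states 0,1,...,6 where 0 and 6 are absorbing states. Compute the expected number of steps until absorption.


For symmetric RW on 0,...,N with absorbing barriers, E(i) = i*(N-i)
E(5) = 5 * 1 = 5

5


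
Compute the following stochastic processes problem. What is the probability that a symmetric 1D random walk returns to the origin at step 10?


P(S(10) = 0) = C(10,5) / 4^5
= 252 / 1024
= 0.2461

0.2461


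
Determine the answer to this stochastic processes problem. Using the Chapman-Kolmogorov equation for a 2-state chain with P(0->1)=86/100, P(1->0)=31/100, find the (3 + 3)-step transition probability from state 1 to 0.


P^6 = P^3 * P^3
Computing via matrix multiplication of the transition matrix.
Entry (1,0) of P^6 = 0.2650

0.2650


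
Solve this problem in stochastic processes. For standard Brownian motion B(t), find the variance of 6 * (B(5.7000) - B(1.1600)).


Var(alpha*(B(t)-B(s))) = alpha^2 * (t-s)
= 6^2 * (5.7000 - 1.1600)
= 36 * 4.5400
= 163.4400

163.4400


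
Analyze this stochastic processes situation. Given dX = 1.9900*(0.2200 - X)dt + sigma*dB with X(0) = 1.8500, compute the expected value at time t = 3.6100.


E[X(t)] = mu + (X(0) - mu)*exp(-theta*t)
= 0.2200 + (1.8500 - 0.2200)*exp(-1.9900*3.6100)
= 0.2200 + 1.6300 * 7.5870e-04
= 0.2212

0.2212


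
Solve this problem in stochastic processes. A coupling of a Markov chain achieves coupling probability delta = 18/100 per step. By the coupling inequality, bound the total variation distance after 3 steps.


TV distance bound <= (1-delta)^n
= (1 - 0.1800)^3
= 0.8200^3
= 0.5514

0.5514


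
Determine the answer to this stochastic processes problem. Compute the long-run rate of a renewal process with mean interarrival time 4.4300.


Long-run renewal rate = 1/E(X)
= 1/4.4300
= 0.2257

0.2257


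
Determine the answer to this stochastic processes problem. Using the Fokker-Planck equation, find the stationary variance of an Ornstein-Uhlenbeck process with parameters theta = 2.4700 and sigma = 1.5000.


Stationary variance = sigma^2 / (2*theta)
= 1.5000^2 / (2*2.4700)
= 2.2500 / 4.9400
= 0.4555

0.4555


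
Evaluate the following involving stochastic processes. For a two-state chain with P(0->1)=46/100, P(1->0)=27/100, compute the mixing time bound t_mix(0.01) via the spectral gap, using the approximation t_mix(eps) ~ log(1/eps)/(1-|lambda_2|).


lambda_2 = |1 - p01 - p10| = |1 - 0.4600 - 0.2700| = 0.2700
t_mix ~ log(1/eps)/(1 - |lambda_2|)
= log(100)/(1 - 0.2700) = 4.6052/0.7300
= 6.3085

6.3085


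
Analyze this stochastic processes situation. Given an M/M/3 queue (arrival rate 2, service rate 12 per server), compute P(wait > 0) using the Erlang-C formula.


a = lambda/mu = 0.1667
rho = a/c = 0.0556
Erlang-C formula applied:
C(c,a) = 6.9156e-04

6.9156e-04


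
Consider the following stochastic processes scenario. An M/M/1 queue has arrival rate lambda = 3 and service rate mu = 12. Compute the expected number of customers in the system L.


rho = 3/12 = 0.2500
L = rho/(1-rho)
= 0.2500/0.7500
= 0.3333

0.3333


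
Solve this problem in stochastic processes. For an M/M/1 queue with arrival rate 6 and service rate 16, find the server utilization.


rho = lambda/mu
= 6/16
= 0.3750

0.3750
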